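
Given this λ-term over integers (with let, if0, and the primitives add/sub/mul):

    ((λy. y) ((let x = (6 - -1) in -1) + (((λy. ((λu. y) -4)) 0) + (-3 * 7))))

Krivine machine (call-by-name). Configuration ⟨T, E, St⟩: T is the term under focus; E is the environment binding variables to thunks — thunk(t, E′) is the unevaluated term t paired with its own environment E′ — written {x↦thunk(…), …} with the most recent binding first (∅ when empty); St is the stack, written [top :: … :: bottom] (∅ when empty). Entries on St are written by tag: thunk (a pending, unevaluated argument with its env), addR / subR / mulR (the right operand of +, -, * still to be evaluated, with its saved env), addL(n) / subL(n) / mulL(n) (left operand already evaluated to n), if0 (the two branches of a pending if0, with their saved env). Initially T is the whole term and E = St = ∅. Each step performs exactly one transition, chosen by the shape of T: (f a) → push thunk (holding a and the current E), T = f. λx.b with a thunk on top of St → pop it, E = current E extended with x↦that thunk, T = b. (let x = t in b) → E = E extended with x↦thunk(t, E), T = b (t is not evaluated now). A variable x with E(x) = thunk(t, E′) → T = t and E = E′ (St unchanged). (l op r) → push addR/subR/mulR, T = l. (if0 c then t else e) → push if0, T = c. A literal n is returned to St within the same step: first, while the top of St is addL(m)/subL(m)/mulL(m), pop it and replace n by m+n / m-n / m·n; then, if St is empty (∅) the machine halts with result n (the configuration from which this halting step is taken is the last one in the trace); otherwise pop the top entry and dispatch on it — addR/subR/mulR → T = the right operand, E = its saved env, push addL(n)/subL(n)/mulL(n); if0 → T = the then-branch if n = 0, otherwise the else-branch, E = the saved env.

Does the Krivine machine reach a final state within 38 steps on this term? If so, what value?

0. <T=((λy. y) ((let x = (6 - -1) in -1) + (((λy. ((λu. y) -4)) 0) + (-3 * 7)))), E=∅, St=∅>
1. <T=(λy. y), E=∅, St=[thunk]>
2. <T=y, E={y↦thunk(((let x = (6 - -1) in -1) + (((λy. ((λu. y) -4)) 0) + (-3 * 7))), ∅)}, St=∅>
3. <T=((let x = (6 - -1) in -1) + (((λy. ((λu. y) -4)) 0) + (-3 * 7))), E=∅, St=∅>
4. <T=(let x = (6 - -1) in -1), E=∅, St=[addR]>
5. <T=-1, E={x↦thunk((6 - -1), ∅)}, St=[addR]>
6. <T=(((λy. ((λu. y) -4)) 0) + (-3 * 7)), E=∅, St=[addL(-1)]>
7. <T=((λy. ((λu. y) -4)) 0), E=∅, St=[addR :: addL(-1)]>
8. <T=(λy. ((λu. y) -4)), E=∅, St=[thunk :: addR :: addL(-1)]>
9. <T=((λu. y) -4), E={y↦thunk(0, ∅)}, St=[addR :: addL(-1)]>
10. <T=(λu. y), E={y↦thunk(0, ∅)}, St=[thunk :: addR :: addL(-1)]>
11. <T=y, E={u↦thunk(-4, {y↦thunk(0, ∅)}), y↦thunk(0, ∅)}, St=[addR :: addL(-1)]>
12. <T=0, E=∅, St=[addR :: addL(-1)]>
13. <T=(-3 * 7), E=∅, St=[addL(0) :: addL(-1)]>
14. <T=-3, E=∅, St=[mulR :: addL(0) :: addL(-1)]>
15. <T=7, E=∅, St=[mulL(-3) :: addL(0) :: addL(-1)]>
→ final value -22

Answer: -22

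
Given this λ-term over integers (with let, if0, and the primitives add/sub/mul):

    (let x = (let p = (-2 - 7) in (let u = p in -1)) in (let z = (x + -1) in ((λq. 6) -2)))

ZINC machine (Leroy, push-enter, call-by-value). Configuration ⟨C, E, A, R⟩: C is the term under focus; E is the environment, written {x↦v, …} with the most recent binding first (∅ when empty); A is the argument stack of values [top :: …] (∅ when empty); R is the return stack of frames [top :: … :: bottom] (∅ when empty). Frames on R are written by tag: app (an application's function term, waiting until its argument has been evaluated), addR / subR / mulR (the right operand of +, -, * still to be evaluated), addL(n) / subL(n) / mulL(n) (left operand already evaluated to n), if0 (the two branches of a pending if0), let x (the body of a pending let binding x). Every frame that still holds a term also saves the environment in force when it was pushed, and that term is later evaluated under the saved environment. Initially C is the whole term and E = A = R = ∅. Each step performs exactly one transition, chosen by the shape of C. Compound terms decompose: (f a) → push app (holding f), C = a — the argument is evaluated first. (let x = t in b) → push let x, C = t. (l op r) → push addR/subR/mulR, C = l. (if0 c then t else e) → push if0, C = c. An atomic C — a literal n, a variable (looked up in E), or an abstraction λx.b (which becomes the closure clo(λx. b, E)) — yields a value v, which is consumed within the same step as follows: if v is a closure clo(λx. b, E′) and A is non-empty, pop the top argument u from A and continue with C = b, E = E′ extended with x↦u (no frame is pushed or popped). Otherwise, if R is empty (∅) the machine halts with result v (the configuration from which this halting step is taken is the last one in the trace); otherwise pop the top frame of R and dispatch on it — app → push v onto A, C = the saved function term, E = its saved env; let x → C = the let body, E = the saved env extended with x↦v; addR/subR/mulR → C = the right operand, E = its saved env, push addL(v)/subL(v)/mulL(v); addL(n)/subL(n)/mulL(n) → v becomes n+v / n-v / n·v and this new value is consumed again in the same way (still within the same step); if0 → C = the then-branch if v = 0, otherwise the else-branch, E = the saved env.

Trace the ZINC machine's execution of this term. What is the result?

Answer: 6

Execution trace:
0. <C=(let x = (let p = (-2 - 7) in (let u = p in -1)) in (let z = (x + -1) in ((λq. 6) -2))), E=∅, A=∅, R=∅>
1. <C=(let p = (-2 - 7) in (let u = p in -1)), E=∅, A=∅, R=[let x]>
2. <C=(-2 - 7), E=∅, A=∅, R=[let p :: let x]>
3. <C=-2, E=∅, A=∅, R=[subR :: let p :: let x]>
4. <C=7, E=∅, A=∅, R=[subL(-2) :: let p :: let x]>
5. <C=(let u = p in -1), E={p↦-9}, A=∅, R=[let x]>
6. <C=p, E={p↦-9}, A=∅, R=[let u :: let x]>
7. <C=-1, E={u↦-9, p↦-9}, A=∅, R=[let x]>
8. <C=(let z = (x + -1) in ((λq. 6) -2)), E={x↦-1}, A=∅, R=∅>
9. <C=(x + -1), E={x↦-1}, A=∅, R=[let z]>
10. <C=x, E={x↦-1}, A=∅, R=[addR :: let z]>
11. <C=-1, E={x↦-1}, A=∅, R=[addL(-1) :: let z]>
12. <C=((λq. 6) -2), E={z↦-2, x↦-1}, A=∅, R=∅>
13. <C=-2, E={z↦-2, x↦-1}, A=∅, R=[app]>
14. <C=(λq. 6), E={z↦-2, x↦-1}, A=[-2], R=∅>
15. <C=6, E={q↦-2, z↦-2, x↦-1}, A=∅, R=∅>
→ final value 6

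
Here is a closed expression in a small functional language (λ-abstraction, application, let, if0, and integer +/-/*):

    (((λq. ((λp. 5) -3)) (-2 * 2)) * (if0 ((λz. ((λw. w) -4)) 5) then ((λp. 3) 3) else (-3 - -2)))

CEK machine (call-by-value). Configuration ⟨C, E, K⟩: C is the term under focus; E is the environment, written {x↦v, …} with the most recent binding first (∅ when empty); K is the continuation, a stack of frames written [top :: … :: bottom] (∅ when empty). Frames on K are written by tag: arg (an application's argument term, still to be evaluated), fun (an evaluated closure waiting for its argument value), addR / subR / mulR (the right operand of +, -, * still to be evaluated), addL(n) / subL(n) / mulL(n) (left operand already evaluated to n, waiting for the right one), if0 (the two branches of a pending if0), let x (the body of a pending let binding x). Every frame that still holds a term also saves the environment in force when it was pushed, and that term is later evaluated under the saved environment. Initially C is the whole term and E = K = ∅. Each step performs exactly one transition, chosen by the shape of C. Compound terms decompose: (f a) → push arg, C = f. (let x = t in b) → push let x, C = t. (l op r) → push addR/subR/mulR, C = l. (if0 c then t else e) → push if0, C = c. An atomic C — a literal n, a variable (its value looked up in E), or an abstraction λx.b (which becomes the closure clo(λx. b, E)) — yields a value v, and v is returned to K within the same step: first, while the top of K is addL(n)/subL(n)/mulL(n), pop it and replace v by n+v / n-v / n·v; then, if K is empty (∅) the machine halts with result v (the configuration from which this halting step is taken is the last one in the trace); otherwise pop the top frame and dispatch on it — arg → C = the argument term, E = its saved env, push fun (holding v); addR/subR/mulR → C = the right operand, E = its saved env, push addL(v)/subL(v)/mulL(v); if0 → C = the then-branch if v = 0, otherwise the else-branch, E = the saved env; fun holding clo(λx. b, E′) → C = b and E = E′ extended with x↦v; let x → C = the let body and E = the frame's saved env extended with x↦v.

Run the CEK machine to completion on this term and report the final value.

Answer: -5

Derivation:
[0] ⟨C=(((λq. ((λp. 5) -3)) (-2 * 2)) * (if0 ((λz. ((λw. w) -4)) 5) then ((λp. 3) 3) else (-3 - -2))); E=∅; K=∅⟩
[1] ⟨C=((λq. ((λp. 5) -3)) (-2 * 2)); E=∅; K=[mulR]⟩
[2] ⟨C=(λq. ((λp. 5) -3)); E=∅; K=[arg :: mulR]⟩
[3] ⟨C=(-2 * 2); E=∅; K=[fun :: mulR]⟩
[4] ⟨C=-2; E=∅; K=[mulR :: fun :: mulR]⟩
[5] ⟨C=2; E=∅; K=[mulL(-2) :: fun :: mulR]⟩
[6] ⟨C=((λp. 5) -3); E={q↦-4}; K=[mulR]⟩
[7] ⟨C=(λp. 5); E={q↦-4}; K=[arg :: mulR]⟩
[8] ⟨C=-3; E={q↦-4}; K=[fun :: mulR]⟩
[9] ⟨C=5; E={p↦-3, q↦-4}; K=[mulR]⟩
[10] ⟨C=(if0 ((λz. ((λw. w) -4)) 5) then ((λp. 3) 3) else (-3 - -2)); E=∅; K=[mulL(5)]⟩
[11] ⟨C=((λz. ((λw. w) -4)) 5); E=∅; K=[if0 :: mulL(5)]⟩
[12] ⟨C=(λz. ((λw. w) -4)); E=∅; K=[arg :: if0 :: mulL(5)]⟩
[13] ⟨C=5; E=∅; K=[fun :: if0 :: mulL(5)]⟩
[14] ⟨C=((λw. w) -4); E={z↦5}; K=[if0 :: mulL(5)]⟩
[15] ⟨C=(λw. w); E={z↦5}; K=[arg :: if0 :: mulL(5)]⟩
[16] ⟨C=-4; E={z↦5}; K=[fun :: if0 :: mulL(5)]⟩
[17] ⟨C=w; E={w↦-4, z↦5}; K=[if0 :: mulL(5)]⟩
[18] ⟨C=(-3 - -2); E=∅; K=[mulL(5)]⟩
[19] ⟨C=-3; E=∅; K=[subR :: mulL(5)]⟩
[20] ⟨C=-2; E=∅; K=[subL(-3) :: mulL(5)]⟩
→ final value -5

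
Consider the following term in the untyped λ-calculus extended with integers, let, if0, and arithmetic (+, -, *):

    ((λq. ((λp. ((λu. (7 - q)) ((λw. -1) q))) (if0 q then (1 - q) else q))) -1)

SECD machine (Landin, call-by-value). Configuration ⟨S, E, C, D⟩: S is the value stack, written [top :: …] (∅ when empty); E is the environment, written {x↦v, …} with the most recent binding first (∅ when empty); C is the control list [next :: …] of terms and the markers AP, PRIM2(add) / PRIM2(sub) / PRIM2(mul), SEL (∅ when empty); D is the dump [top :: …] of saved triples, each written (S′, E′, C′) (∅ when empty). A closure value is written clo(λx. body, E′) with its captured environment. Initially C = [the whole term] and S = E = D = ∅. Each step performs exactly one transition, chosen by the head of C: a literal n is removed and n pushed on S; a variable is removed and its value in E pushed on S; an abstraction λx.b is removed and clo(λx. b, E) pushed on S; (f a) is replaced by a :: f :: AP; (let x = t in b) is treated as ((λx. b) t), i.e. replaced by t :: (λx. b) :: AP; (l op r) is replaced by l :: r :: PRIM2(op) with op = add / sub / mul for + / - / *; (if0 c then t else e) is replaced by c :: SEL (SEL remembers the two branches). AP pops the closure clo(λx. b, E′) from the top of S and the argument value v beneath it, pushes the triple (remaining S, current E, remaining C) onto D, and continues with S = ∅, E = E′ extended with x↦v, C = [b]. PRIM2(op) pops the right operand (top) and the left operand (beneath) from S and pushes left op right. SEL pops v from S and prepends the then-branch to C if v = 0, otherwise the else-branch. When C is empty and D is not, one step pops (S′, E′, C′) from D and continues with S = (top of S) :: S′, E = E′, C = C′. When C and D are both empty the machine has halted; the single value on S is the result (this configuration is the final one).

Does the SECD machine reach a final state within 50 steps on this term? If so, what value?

Answer: 8

Derivation:
t=0: <S=∅, E=∅, C=[((λq. ((λp. ((λu. (7 - q)) ((λw. -1) q))) (if0 q then (1 - q) else q))) -1)], D=∅>
t=1: <S=∅, E=∅, C=[-1 :: (λq. ((λp. ((λu. (7 - q)) ((λw. -1) q))) (if0 q then (1 - q) else q))) :: AP], D=∅>
t=2: <S=[-1], E=∅, C=[(λq. ((λp. ((λu. (7 - q)) ((λw. -1) q))) (if0 q then (1 - q) else q))) :: AP], D=∅>
t=3: <S=[clo(λq. ((λp. ((λu. (7 - q)) ((λw. -1) q))) (if0 q then (1 - q) else q)), ∅) :: -1], E=∅, C=[AP], D=∅>
t=4: <S=∅, E={q↦-1}, C=[((λp. ((λu. (7 - q)) ((λw. -1) q))) (if0 q then (1 - q) else q))], D=[(∅, ∅, ∅)]>
t=5: <S=∅, E={q↦-1}, C=[(if0 q then (1 - q) else q) :: (λp. ((λu. (7 - q)) ((λw. -1) q))) :: AP], D=[(∅, ∅, ∅)]>
t=6: <S=∅, E={q↦-1}, C=[q :: SEL :: (λp. ((λu. (7 - q)) ((λw. -1) q))) :: AP], D=[(∅, ∅, ∅)]>
t=7: <S=[-1], E={q↦-1}, C=[SEL :: (λp. ((λu. (7 - q)) ((λw. -1) q))) :: AP], D=[(∅, ∅, ∅)]>
t=8: <S=∅, E={q↦-1}, C=[q :: (λp. ((λu. (7 - q)) ((λw. -1) q))) :: AP], D=[(∅, ∅, ∅)]>
t=9: <S=[-1], E={q↦-1}, C=[(λp. ((λu. (7 - q)) ((λw. -1) q))) :: AP], D=[(∅, ∅, ∅)]>
t=10: <S=[clo(λp. ((λu. (7 - q)) ((λw. -1) q)), {q↦-1}) :: -1], E={q↦-1}, C=[AP], D=[(∅, ∅, ∅)]>
t=11: <S=∅, E={p↦-1, q↦-1}, C=[((λu. (7 - q)) ((λw. -1) q))], D=[(∅, {q↦-1}, ∅) :: (∅, ∅, ∅)]>
t=12: <S=∅, E={p↦-1, q↦-1}, C=[((λw. -1) q) :: (λu. (7 - q)) :: AP], D=[(∅, {q↦-1}, ∅) :: (∅, ∅, ∅)]>
t=13: <S=∅, E={p↦-1, q↦-1}, C=[q :: (λw. -1) :: AP :: (λu. (7 - q)) :: AP], D=[(∅, {q↦-1}, ∅) :: (∅, ∅, ∅)]>
t=14: <S=[-1], E={p↦-1, q↦-1}, C=[(λw. -1) :: AP :: (λu. (7 - q)) :: AP], D=[(∅, {q↦-1}, ∅) :: (∅, ∅, ∅)]>
t=15: <S=[clo(λw. -1, {p↦-1, q↦-1}) :: -1], E={p↦-1, q↦-1}, C=[AP :: (λu. (7 - q)) :: AP], D=[(∅, {q↦-1}, ∅) :: (∅, ∅, ∅)]>
t=16: <S=∅, E={w↦-1, p↦-1, q↦-1}, C=[-1], D=[(∅, {p↦-1, q↦-1}, [(λu. (7 - q)) :: AP]) :: (∅, {q↦-1}, ∅) :: (∅, ∅, ∅)]>
t=17: <S=[-1], E={w↦-1, p↦-1, q↦-1}, C=∅, D=[(∅, {p↦-1, q↦-1}, [(λu. (7 - q)) :: AP]) :: (∅, {q↦-1}, ∅) :: (∅, ∅, ∅)]>
t=18: <S=[-1], E={p↦-1, q↦-1}, C=[(λu. (7 - q)) :: AP], D=[(∅, {q↦-1}, ∅) :: (∅, ∅, ∅)]>
t=19: <S=[clo(λu. (7 - q), {p↦-1, q↦-1}) :: -1], E={p↦-1, q↦-1}, C=[AP], D=[(∅, {q↦-1}, ∅) :: (∅, ∅, ∅)]>
t=20: <S=∅, E={u↦-1, p↦-1, q↦-1}, C=[(7 - q)], D=[(∅, {p↦-1, q↦-1}, ∅) :: (∅, {q↦-1}, ∅) :: (∅, ∅, ∅)]>
t=21: <S=∅, E={u↦-1, p↦-1, q↦-1}, C=[7 :: q :: PRIM2(sub)], D=[(∅, {p↦-1, q↦-1}, ∅) :: (∅, {q↦-1}, ∅) :: (∅, ∅, ∅)]>
t=22: <S=[7], E={u↦-1, p↦-1, q↦-1}, C=[q :: PRIM2(sub)], D=[(∅, {p↦-1, q↦-1}, ∅) :: (∅, {q↦-1}, ∅) :: (∅, ∅, ∅)]>
t=23: <S=[-1 :: 7], E={u↦-1, p↦-1, q↦-1}, C=[PRIM2(sub)], D=[(∅, {p↦-1, q↦-1}, ∅) :: (∅, {q↦-1}, ∅) :: (∅, ∅, ∅)]>
t=24: <S=[8], E={u↦-1, p↦-1, q↦-1}, C=∅, D=[(∅, {p↦-1, q↦-1}, ∅) :: (∅, {q↦-1}, ∅) :: (∅, ∅, ∅)]>
t=25: <S=[8], E={p↦-1, q↦-1}, C=∅, D=[(∅, {q↦-1}, ∅) :: (∅, ∅, ∅)]>
t=26: <S=[8], E={q↦-1}, C=∅, D=[(∅, ∅, ∅)]>
t=27: <S=[8], E=∅, C=∅, D=∅>
→ final value 8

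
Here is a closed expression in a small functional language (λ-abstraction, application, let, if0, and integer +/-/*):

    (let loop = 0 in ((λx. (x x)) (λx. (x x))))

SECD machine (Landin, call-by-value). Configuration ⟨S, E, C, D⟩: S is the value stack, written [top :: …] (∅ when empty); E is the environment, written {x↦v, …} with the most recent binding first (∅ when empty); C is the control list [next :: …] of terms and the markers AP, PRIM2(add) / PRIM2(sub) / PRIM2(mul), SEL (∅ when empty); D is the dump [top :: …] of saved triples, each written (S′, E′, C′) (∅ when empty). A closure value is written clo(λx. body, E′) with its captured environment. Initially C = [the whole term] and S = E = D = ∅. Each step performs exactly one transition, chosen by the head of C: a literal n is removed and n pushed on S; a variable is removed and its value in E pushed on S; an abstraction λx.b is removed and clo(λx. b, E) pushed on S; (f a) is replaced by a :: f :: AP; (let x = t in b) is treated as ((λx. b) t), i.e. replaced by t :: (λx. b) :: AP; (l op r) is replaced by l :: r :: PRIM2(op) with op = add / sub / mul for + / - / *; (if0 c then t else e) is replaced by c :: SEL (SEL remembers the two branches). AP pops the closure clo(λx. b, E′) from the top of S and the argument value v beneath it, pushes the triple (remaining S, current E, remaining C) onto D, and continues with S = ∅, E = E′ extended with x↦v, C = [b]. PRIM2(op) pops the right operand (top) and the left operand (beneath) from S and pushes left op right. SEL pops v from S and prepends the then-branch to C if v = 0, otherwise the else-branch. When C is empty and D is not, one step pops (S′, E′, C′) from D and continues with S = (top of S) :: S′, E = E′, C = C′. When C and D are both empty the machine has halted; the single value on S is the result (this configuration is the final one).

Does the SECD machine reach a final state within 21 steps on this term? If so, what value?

Answer: DIVERGES (no final state within 21 steps)

Execution trace:
step 0: [S=∅ | E=∅ | C=[(let loop = 0 in ((λx. (x x)) (λx. (x x))))] | D=∅]
step 1: [S=∅ | E=∅ | C=[0 :: (λloop. ((λx. (x x)) (λx. (x x)))) :: AP] | D=∅]
step 2: [S=[0] | E=∅ | C=[(λloop. ((λx. (x x)) (λx. (x x)))) :: AP] | D=∅]
step 3: [S=[clo(λloop. ((λx. (x x)) (λx. (x x))), ∅) :: 0] | E=∅ | C=[AP] | D=∅]
step 4: [S=∅ | E={loop↦0} | C=[((λx. (x x)) (λx. (x x)))] | D=[(∅, ∅, ∅)]]
step 5: [S=∅ | E={loop↦0} | C=[(λx. (x x)) :: (λx. (x x)) :: AP] | D=[(∅, ∅, ∅)]]
step 6: [S=[clo(λx. (x x), {loop↦0})] | E={loop↦0} | C=[(λx. (x x)) :: AP] | D=[(∅, ∅, ∅)]]
step 7: [S=[clo(λx. (x x), {loop↦0}) :: clo(λx. (x x), {loop↦0})] | E={loop↦0} | C=[AP] | D=[(∅, ∅, ∅)]]
step 8: [S=∅ | E={x↦clo(λx. (x x), {loop↦0}), loop↦0} | C=[(x x)] | D=[(∅, {loop↦0}, ∅) :: (∅, ∅, ∅)]]
step 9: [S=∅ | E={x↦clo(λx. (x x), {loop↦0}), loop↦0} | C=[x :: x :: AP] | D=[(∅, {loop↦0}, ∅) :: (∅, ∅, ∅)]]
step 10: [S=[clo(λx. (x x), {loop↦0})] | E={x↦clo(λx. (x x), {loop↦0}), loop↦0} | C=[x :: AP] | D=[(∅, {loop↦0}, ∅) :: (∅, ∅, ∅)]]
step 11: [S=[clo(λx. (x x), {loop↦0}) :: clo(λx. (x x), {loop↦0})] | E={x↦clo(λx. (x x), {loop↦0}), loop↦0} | C=[AP] | D=[(∅, {loop↦0}, ∅) :: (∅, ∅, ∅)]]
step 12: [S=∅ | E={x↦clo(λx. (x x), {loop↦0}), loop↦0} | C=[(x x)] | D=[(∅, {x↦clo(λx. (x x), {loop↦0}), loop↦0}, ∅) :: (∅, {loop↦0}, ∅) :: (∅, ∅, ∅)]]
step 13: [S=∅ | E={x↦clo(λx. (x x), {loop↦0}), loop↦0} | C=[x :: x :: AP] | D=[(∅, {x↦clo(λx. (x x), {loop↦0}), loop↦0}, ∅) :: (∅, {loop↦0}, ∅) :: (∅, ∅, ∅)]]
step 14: [S=[clo(λx. (x x), {loop↦0})] | E={x↦clo(λx. (x x), {loop↦0}), loop↦0} | C=[x :: AP] | D=[(∅, {x↦clo(λx. (x x), {loop↦0}), loop↦0}, ∅) :: (∅, {loop↦0}, ∅) :: (∅, ∅, ∅)]]
step 15: [S=[clo(λx. (x x), {loop↦0}) :: clo(λx. (x x), {loop↦0})] | E={x↦clo(λx. (x x), {loop↦0}), loop↦0} | C=[AP] | D=[(∅, {x↦clo(λx. (x x), {loop↦0}), loop↦0}, ∅) :: (∅, {loop↦0}, ∅) :: (∅, ∅, ∅)]]
step 16: [S=∅ | E={x↦clo(λx. (x x), {loop↦0}), loop↦0} | C=[(x x)] | D=[(∅, {x↦clo(λx. (x x), {loop↦0}), loop↦0}, ∅) :: (∅, {x↦clo(λx. (x x), {loop↦0}), loop↦0}, ∅) :: (∅, {loop↦0}, ∅) :: (∅, ∅, ∅)]]
step 17: [S=∅ | E={x↦clo(λx. (x x), {loop↦0}), loop↦0} | C=[x :: x :: AP] | D=[(∅, {x↦clo(λx. (x x), {loop↦0}), loop↦0}, ∅) :: (∅, {x↦clo(λx. (x x), {loop↦0}), loop↦0}, ∅) :: (∅, {loop↦0}, ∅) :: (∅, ∅, ∅)]]
step 18: [S=[clo(λx. (x x), {loop↦0})] | E={x↦clo(λx. (x x), {loop↦0}), loop↦0} | C=[x :: AP] | D=[(∅, {x↦clo(λx. (x x), {loop↦0}), loop↦0}, ∅) :: (∅, {x↦clo(λx. (x x), {loop↦0}), loop↦0}, ∅) :: (∅, {loop↦0}, ∅) :: (∅, ∅, ∅)]]
step 19: [S=[clo(λx. (x x), {loop↦0}) :: clo(λx. (x x), {loop↦0})] | E={x↦clo(λx. (x x), {loop↦0}), loop↦0} | C=[AP] | D=[(∅, {x↦clo(λx. (x x), {loop↦0}), loop↦0}, ∅) :: (∅, {x↦clo(λx. (x x), {loop↦0}), loop↦0}, ∅) :: (∅, {loop↦0}, ∅) :: (∅, ∅, ∅)]]
step 20: [S=∅ | E={x↦clo(λx. (x x), {loop↦0}), loop↦0} | C=[(x x)] | D=[(∅, {x↦clo(λx. (x x), {loop↦0}), loop↦0}, ∅) :: (∅, {x↦clo(λx. (x x), {loop↦0}), loop↦0}, ∅) :: (∅, {x↦clo(λx. (x x), {loop↦0}), loop↦0}, ∅) :: (∅, {loop↦0}, ∅) :: (∅, ∅, ∅)]]
step 21: [S=∅ | E={x↦clo(λx. (x x), {loop↦0}), loop↦0} | C=[x :: x :: AP] | D=[(∅, {x↦clo(λx. (x x), {loop↦0}), loop↦0}, ∅) :: (∅, {x↦clo(λx. (x x), {loop↦0}), loop↦0}, ∅) :: (∅, {x↦clo(λx. (x x), {loop↦0}), loop↦0}, ∅) :: (∅, {loop↦0}, ∅) :: (∅, ∅, ∅)]]
→ 21 transitions taken and the configuration is still not final: no result within 21 steps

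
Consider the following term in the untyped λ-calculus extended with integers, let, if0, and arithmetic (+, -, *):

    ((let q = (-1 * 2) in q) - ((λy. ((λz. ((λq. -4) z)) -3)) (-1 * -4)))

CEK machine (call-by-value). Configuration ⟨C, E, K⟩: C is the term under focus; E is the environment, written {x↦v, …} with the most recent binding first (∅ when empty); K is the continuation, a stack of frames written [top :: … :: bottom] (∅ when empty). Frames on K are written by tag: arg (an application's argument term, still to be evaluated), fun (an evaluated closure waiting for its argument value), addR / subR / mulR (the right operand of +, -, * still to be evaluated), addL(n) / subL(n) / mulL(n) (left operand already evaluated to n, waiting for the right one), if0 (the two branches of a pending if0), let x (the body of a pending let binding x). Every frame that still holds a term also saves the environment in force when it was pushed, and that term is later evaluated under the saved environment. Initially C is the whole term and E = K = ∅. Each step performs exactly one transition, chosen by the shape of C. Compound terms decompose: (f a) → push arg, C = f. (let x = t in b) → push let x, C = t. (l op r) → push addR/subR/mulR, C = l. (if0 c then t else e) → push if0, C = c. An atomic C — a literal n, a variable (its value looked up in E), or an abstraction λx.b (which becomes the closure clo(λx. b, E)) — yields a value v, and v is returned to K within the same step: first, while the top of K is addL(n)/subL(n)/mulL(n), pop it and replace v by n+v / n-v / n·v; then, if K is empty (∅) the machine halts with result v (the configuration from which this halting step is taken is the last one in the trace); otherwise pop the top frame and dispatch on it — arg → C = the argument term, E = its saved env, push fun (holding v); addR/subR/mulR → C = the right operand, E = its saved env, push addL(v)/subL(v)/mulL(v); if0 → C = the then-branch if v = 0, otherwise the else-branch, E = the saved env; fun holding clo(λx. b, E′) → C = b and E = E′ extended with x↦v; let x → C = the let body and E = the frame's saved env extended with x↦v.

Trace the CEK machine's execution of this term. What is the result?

[0] ⟨C=((let q = (-1 * 2) in q) - ((λy. ((λz. ((λq. -4) z)) -3)) (-1 * -4))); E=∅; K=∅⟩
[1] ⟨C=(let q = (-1 * 2) in q); E=∅; K=[subR]⟩
[2] ⟨C=(-1 * 2); E=∅; K=[let q :: subR]⟩
[3] ⟨C=-1; E=∅; K=[mulR :: let q :: subR]⟩
[4] ⟨C=2; E=∅; K=[mulL(-1) :: let q :: subR]⟩
[5] ⟨C=q; E={q↦-2}; K=[subR]⟩
[6] ⟨C=((λy. ((λz. ((λq. -4) z)) -3)) (-1 * -4)); E=∅; K=[subL(-2)]⟩
[7] ⟨C=(λy. ((λz. ((λq. -4) z)) -3)); E=∅; K=[arg :: subL(-2)]⟩
[8] ⟨C=(-1 * -4); E=∅; K=[fun :: subL(-2)]⟩
[9] ⟨C=-1; E=∅; K=[mulR :: fun :: subL(-2)]⟩
[10] ⟨C=-4; E=∅; K=[mulL(-1) :: fun :: subL(-2)]⟩
[11] ⟨C=((λz. ((λq. -4) z)) -3); E={y↦4}; K=[subL(-2)]⟩
[12] ⟨C=(λz. ((λq. -4) z)); E={y↦4}; K=[arg :: subL(-2)]⟩
[13] ⟨C=-3; E={y↦4}; K=[fun :: subL(-2)]⟩
[14] ⟨C=((λq. -4) z); E={z↦-3, y↦4}; K=[subL(-2)]⟩
[15] ⟨C=(λq. -4); E={z↦-3, y↦4}; K=[arg :: subL(-2)]⟩
[16] ⟨C=z; E={z↦-3, y↦4}; K=[fun :: subL(-2)]⟩
[17] ⟨C=-4; E={q↦-3, z↦-3, y↦4}; K=[subL(-2)]⟩
→ final value 2

Answer: 2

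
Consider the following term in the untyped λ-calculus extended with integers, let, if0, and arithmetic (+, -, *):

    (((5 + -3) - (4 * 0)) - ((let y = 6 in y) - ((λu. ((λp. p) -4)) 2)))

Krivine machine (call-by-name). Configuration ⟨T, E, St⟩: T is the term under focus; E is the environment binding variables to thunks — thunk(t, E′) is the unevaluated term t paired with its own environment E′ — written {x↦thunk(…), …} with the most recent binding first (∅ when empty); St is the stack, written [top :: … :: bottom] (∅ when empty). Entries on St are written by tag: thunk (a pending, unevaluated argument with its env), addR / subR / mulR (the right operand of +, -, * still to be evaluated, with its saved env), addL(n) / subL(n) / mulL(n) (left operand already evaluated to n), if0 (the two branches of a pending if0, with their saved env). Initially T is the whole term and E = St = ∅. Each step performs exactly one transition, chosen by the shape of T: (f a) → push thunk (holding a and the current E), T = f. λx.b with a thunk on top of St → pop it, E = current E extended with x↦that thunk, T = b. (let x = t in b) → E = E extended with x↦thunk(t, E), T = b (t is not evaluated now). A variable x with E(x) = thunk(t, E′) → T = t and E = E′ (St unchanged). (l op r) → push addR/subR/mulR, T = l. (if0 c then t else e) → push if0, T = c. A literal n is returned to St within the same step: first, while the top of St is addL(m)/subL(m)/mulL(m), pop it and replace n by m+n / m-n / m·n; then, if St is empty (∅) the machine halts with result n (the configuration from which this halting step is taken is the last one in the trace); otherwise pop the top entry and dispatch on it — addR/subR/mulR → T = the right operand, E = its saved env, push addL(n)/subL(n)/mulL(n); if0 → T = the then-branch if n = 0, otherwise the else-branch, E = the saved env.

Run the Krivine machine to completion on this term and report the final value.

0. [T=(((5 + -3) - (4 * 0)) - ((let y = 6 in y) - ((λu. ((λp. p) -4)) 2))) | E=∅ | St=∅]
1. [T=((5 + -3) - (4 * 0)) | E=∅ | St=[subR]]
2. [T=(5 + -3) | E=∅ | St=[subR :: subR]]
3. [T=5 | E=∅ | St=[addR :: subR :: subR]]
4. [T=-3 | E=∅ | St=[addL(5) :: subR :: subR]]
5. [T=(4 * 0) | E=∅ | St=[subL(2) :: subR]]
6. [T=4 | E=∅ | St=[mulR :: subL(2) :: subR]]
7. [T=0 | E=∅ | St=[mulL(4) :: subL(2) :: subR]]
8. [T=((let y = 6 in y) - ((λu. ((λp. p) -4)) 2)) | E=∅ | St=[subL(2)]]
9. [T=(let y = 6 in y) | E=∅ | St=[subR :: subL(2)]]
10. [T=y | E={y↦thunk(6, ∅)} | St=[subR :: subL(2)]]
11. [T=6 | E=∅ | St=[subR :: subL(2)]]
12. [T=((λu. ((λp. p) -4)) 2) | E=∅ | St=[subL(6) :: subL(2)]]
13. [T=(λu. ((λp. p) -4)) | E=∅ | St=[thunk :: subL(6) :: subL(2)]]
14. [T=((λp. p) -4) | E={u↦thunk(2, ∅)} | St=[subL(6) :: subL(2)]]
15. [T=(λp. p) | E={u↦thunk(2, ∅)} | St=[thunk :: subL(6) :: subL(2)]]
16. [T=p | E={p↦thunk(-4, {u↦thunk(2, ∅)}), u↦thunk(2, ∅)} | St=[subL(6) :: subL(2)]]
17. [T=-4 | E={u↦thunk(2, ∅)} | St=[subL(6) :: subL(2)]]
→ final value -8

Answer: -8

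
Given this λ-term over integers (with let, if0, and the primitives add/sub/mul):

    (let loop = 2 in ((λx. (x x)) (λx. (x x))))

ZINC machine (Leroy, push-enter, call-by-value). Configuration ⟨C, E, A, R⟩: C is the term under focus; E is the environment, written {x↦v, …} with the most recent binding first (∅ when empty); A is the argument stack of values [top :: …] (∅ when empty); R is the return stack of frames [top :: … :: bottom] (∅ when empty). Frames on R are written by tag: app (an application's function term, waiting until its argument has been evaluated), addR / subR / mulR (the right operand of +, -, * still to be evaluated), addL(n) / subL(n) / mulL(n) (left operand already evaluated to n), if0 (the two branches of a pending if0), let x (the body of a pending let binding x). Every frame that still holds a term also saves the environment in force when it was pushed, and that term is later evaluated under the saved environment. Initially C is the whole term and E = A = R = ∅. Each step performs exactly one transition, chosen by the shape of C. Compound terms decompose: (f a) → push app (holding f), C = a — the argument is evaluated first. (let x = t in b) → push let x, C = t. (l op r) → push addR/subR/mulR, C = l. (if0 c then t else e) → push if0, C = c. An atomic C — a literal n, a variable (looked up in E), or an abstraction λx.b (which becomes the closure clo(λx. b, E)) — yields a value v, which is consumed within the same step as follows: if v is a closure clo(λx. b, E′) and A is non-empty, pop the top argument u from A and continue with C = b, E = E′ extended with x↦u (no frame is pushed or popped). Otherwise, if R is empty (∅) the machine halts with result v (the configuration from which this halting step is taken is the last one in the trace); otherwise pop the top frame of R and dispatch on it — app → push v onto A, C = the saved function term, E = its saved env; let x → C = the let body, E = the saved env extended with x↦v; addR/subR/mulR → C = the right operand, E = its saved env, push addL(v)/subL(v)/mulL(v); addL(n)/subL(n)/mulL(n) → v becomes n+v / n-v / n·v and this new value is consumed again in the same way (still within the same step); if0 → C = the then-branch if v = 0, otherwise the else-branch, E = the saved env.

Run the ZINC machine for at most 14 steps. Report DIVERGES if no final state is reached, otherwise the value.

0. ⟨C=(let loop = 2 in ((λx. (x x)) (λx. (x x)))); E=∅; A=∅; R=∅⟩
1. ⟨C=2; E=∅; A=∅; R=[let loop]⟩
2. ⟨C=((λx. (x x)) (λx. (x x))); E={loop↦2}; A=∅; R=∅⟩
3. ⟨C=(λx. (x x)); E={loop↦2}; A=∅; R=[app]⟩
4. ⟨C=(λx. (x x)); E={loop↦2}; A=[clo(λx. (x x), {loop↦2})]; R=∅⟩
5. ⟨C=(x x); E={x↦clo(λx. (x x), {loop↦2}), loop↦2}; A=∅; R=∅⟩
6. ⟨C=x; E={x↦clo(λx. (x x), {loop↦2}), loop↦2}; A=∅; R=[app]⟩
7. ⟨C=x; E={x↦clo(λx. (x x), {loop↦2}), loop↦2}; A=[clo(λx. (x x), {loop↦2})]; R=∅⟩
… configuration repeats with period 3 (steps 5–7 recur indefinitely) …

Answer: DIVERGES (no final state within 14 steps)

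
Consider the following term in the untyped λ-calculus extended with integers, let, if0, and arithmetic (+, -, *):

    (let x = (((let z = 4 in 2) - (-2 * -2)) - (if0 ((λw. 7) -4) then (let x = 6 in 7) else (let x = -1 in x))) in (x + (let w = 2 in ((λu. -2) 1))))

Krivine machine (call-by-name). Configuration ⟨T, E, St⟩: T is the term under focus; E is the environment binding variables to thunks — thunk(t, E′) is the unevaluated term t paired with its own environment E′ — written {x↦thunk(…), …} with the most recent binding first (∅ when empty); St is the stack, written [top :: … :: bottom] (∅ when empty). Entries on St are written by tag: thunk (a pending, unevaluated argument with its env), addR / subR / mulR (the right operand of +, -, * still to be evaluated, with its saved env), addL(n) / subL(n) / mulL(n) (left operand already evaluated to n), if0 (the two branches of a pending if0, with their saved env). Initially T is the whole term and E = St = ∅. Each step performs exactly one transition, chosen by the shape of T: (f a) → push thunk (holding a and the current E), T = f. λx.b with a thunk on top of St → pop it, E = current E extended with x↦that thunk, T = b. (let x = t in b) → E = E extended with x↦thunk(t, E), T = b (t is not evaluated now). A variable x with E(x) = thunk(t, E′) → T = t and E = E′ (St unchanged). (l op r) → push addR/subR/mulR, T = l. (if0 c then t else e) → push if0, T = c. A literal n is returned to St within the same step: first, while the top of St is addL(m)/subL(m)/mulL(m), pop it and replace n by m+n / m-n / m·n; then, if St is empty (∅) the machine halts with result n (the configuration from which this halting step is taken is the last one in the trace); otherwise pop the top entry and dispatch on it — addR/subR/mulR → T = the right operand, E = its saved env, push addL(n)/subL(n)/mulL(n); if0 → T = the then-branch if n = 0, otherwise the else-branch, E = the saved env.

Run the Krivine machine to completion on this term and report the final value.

t=0: [T=(let x = (((let z = 4 in 2) - (-2 * -2)) - (if0 ((λw. 7) -4) then (let x = 6 in 7) else (let x = -1 in x))) in (x + (let w = 2 in ((λu. -2) 1)))) | E=∅ | St=∅]
t=1: [T=(x + (let w = 2 in ((λu. -2) 1))) | E={x↦thunk((((let z = 4 in 2) - (-2 * -2)) - (if0 ((λw. 7) -4) then (let x = 6 in 7) else (let x = -1 in x))), ∅)} | St=∅]
t=2: [T=x | E={x↦thunk((((let z = 4 in 2) - (-2 * -2)) - (if0 ((λw. 7) -4) then (let x = 6 in 7) else (let x = -1 in x))), ∅)} | St=[addR]]
t=3: [T=(((let z = 4 in 2) - (-2 * -2)) - (if0 ((λw. 7) -4) then (let x = 6 in 7) else (let x = -1 in x))) | E=∅ | St=[addR]]
t=4: [T=((let z = 4 in 2) - (-2 * -2)) | E=∅ | St=[subR :: addR]]
t=5: [T=(let z = 4 in 2) | E=∅ | St=[subR :: subR :: addR]]
t=6: [T=2 | E={z↦thunk(4, ∅)} | St=[subR :: subR :: addR]]
t=7: [T=(-2 * -2) | E=∅ | St=[subL(2) :: subR :: addR]]
t=8: [T=-2 | E=∅ | St=[mulR :: subL(2) :: subR :: addR]]
t=9: [T=-2 | E=∅ | St=[mulL(-2) :: subL(2) :: subR :: addR]]
t=10: [T=(if0 ((λw. 7) -4) then (let x = 6 in 7) else (let x = -1 in x)) | E=∅ | St=[subL(-2) :: addR]]
t=11: [T=((λw. 7) -4) | E=∅ | St=[if0 :: subL(-2) :: addR]]
t=12: [T=(λw. 7) | E=∅ | St=[thunk :: if0 :: subL(-2) :: addR]]
t=13: [T=7 | E={w↦thunk(-4, ∅)} | St=[if0 :: subL(-2) :: addR]]
t=14: [T=(let x = -1 in x) | E=∅ | St=[subL(-2) :: addR]]
t=15: [T=x | E={x↦thunk(-1, ∅)} | St=[subL(-2) :: addR]]
t=16: [T=-1 | E=∅ | St=[subL(-2) :: addR]]
t=17: [T=(let w = 2 in ((λu. -2) 1)) | E={x↦thunk((((let z = 4 in 2) - (-2 * -2)) - (if0 ((λw. 7) -4) then (let x = 6 in 7) else (let x = -1 in x))), ∅)} | St=[addL(-1)]]
t=18: [T=((λu. -2) 1) | E={w↦thunk(2, {x↦thunk((((let z = 4 in 2) - (-2 * -2)) - (if0 ((λw. 7) -4) then (let x = 6 in 7) else (let x = -1 in x))), ∅)}), x↦thunk((((let z = 4 in 2) - (-2 * -2)) - (if0 ((λw. 7) -4) then (let x = 6 in 7) else (let x = -1 in x))), ∅)} | St=[addL(-1)]]
t=19: [T=(λu. -2) | E={w↦thunk(2, {x↦thunk((((let z = 4 in 2) - (-2 * -2)) - (if0 ((λw. 7) -4) then (let x = 6 in 7) else (let x = -1 in x))), ∅)}), x↦thunk((((let z = 4 in 2) - (-2 * -2)) - (if0 ((λw. 7) -4) then (let x = 6 in 7) else (let x = -1 in x))), ∅)} | St=[thunk :: addL(-1)]]
t=20: [T=-2 | E={u↦thunk(1, {w↦thunk(2, {x↦thunk((((let z = 4 in 2) - (-2 * -2)) - (if0 ((λw. 7) -4) then (let x = 6 in 7) else (let x = -1 in x))), ∅)}), x↦thunk((((let z = 4 in 2) - (-2 * -2)) - (if0 ((λw. 7) -4) then (let x = 6 in 7) else (let x = -1 in x))), ∅)}), w↦thunk(2, {x↦thunk((((let z = 4 in 2) - (-2 * -2)) - (if0 ((λw. 7) -4) then (let x = 6 in 7) else (let x = -1 in x))), ∅)}), x↦thunk((((let z = 4 in 2) - (-2 * -2)) - (if0 ((λw. 7) -4) then (let x = 6 in 7) else (let x = -1 in x))), ∅)} | St=[addL(-1)]]
→ final value -3

Answer: -3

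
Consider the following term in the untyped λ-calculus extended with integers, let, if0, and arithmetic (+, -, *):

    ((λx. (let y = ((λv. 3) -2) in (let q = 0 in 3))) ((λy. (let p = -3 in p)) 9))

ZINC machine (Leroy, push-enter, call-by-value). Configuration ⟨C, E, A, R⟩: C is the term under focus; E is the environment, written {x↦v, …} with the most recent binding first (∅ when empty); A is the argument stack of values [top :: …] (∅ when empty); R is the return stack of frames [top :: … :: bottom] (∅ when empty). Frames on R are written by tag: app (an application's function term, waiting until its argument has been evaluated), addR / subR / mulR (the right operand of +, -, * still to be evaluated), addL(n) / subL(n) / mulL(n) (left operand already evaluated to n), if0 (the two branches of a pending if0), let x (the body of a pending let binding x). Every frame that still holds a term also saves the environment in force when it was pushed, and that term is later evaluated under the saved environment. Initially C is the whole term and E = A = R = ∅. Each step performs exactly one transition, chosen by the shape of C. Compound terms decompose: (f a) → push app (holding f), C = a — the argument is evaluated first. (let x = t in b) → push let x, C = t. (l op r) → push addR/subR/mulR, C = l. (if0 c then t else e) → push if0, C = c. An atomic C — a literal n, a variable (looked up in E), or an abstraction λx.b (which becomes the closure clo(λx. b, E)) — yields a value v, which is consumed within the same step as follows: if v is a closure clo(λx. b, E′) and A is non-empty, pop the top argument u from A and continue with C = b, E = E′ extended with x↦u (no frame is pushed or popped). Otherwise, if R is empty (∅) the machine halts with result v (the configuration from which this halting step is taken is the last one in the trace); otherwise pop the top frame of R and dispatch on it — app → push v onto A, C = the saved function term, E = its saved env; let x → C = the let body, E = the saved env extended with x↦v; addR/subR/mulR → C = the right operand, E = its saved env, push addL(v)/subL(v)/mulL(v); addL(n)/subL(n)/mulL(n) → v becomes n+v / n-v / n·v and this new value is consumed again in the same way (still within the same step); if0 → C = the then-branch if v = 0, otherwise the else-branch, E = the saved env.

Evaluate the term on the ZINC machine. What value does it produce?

Answer: 3

Derivation:
step 0: <C=((λx. (let y = ((λv. 3) -2) in (let q = 0 in 3))) ((λy. (let p = -3 in p)) 9)), E=∅, A=∅, R=∅>
step 1: <C=((λy. (let p = -3 in p)) 9), E=∅, A=∅, R=[app]>
step 2: <C=9, E=∅, A=∅, R=[app :: app]>
step 3: <C=(λy. (let p = -3 in p)), E=∅, A=[9], R=[app]>
step 4: <C=(let p = -3 in p), E={y↦9}, A=∅, R=[app]>
step 5: <C=-3, E={y↦9}, A=∅, R=[let p :: app]>
step 6: <C=p, E={p↦-3, y↦9}, A=∅, R=[app]>
step 7: <C=(λx. (let y = ((λv. 3) -2) in (let q = 0 in 3))), E=∅, A=[-3], R=∅>
step 8: <C=(let y = ((λv. 3) -2) in (let q = 0 in 3)), E={x↦-3}, A=∅, R=∅>
step 9: <C=((λv. 3) -2), E={x↦-3}, A=∅, R=[let y]>
step 10: <C=-2, E={x↦-3}, A=∅, R=[app :: let y]>
step 11: <C=(λv. 3), E={x↦-3}, A=[-2], R=[let y]>
step 12: <C=3, E={v↦-2, x↦-3}, A=∅, R=[let y]>
step 13: <C=(let q = 0 in 3), E={y↦3, x↦-3}, A=∅, R=∅>
step 14: <C=0, E={y↦3, x↦-3}, A=∅, R=[let q]>
step 15: <C=3, E={q↦0, y↦3, x↦-3}, A=∅, R=∅>
→ final value 3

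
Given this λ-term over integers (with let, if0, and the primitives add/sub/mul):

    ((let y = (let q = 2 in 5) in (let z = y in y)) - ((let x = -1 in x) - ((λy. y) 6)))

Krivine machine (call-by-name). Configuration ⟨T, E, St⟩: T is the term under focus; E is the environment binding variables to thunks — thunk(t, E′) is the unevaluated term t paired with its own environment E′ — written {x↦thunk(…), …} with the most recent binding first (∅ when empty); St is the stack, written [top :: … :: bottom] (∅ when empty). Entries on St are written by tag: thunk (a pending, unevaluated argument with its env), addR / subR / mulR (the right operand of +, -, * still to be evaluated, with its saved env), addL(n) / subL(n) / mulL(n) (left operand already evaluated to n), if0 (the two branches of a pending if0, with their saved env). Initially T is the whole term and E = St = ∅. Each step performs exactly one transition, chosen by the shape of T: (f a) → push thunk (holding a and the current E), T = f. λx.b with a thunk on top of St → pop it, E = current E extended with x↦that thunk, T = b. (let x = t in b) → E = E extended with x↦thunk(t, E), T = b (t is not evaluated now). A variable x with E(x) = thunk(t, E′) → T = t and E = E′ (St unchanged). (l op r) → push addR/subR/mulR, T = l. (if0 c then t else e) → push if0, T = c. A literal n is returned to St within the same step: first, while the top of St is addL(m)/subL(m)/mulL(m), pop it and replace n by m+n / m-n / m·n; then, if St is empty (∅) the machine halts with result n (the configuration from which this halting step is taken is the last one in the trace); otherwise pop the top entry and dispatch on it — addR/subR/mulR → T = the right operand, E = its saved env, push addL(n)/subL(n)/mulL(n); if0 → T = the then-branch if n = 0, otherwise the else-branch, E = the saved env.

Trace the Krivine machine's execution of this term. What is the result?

Answer: 12

Execution trace:
0. ⟨T=((let y = (let q = 2 in 5) in (let z = y in y)) - ((let x = -1 in x) - ((λy. y) 6))); E=∅; St=∅⟩
1. ⟨T=(let y = (let q = 2 in 5) in (let z = y in y)); E=∅; St=[subR]⟩
2. ⟨T=(let z = y in y); E={y↦thunk((let q = 2 in 5), ∅)}; St=[subR]⟩
3. ⟨T=y; E={z↦thunk(y, {y↦thunk((let q = 2 in 5), ∅)}), y↦thunk((let q = 2 in 5), ∅)}; St=[subR]⟩
4. ⟨T=(let q = 2 in 5); E=∅; St=[subR]⟩
5. ⟨T=5; E={q↦thunk(2, ∅)}; St=[subR]⟩
6. ⟨T=((let x = -1 in x) - ((λy. y) 6)); E=∅; St=[subL(5)]⟩
7. ⟨T=(let x = -1 in x); E=∅; St=[subR :: subL(5)]⟩
8. ⟨T=x; E={x↦thunk(-1, ∅)}; St=[subR :: subL(5)]⟩
9. ⟨T=-1; E=∅; St=[subR :: subL(5)]⟩
10. ⟨T=((λy. y) 6); E=∅; St=[subL(-1) :: subL(5)]⟩
11. ⟨T=(λy. y); E=∅; St=[thunk :: subL(-1) :: subL(5)]⟩
12. ⟨T=y; E={y↦thunk(6, ∅)}; St=[subL(-1) :: subL(5)]⟩
13. ⟨T=6; E=∅; St=[subL(-1) :: subL(5)]⟩
→ final value 12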